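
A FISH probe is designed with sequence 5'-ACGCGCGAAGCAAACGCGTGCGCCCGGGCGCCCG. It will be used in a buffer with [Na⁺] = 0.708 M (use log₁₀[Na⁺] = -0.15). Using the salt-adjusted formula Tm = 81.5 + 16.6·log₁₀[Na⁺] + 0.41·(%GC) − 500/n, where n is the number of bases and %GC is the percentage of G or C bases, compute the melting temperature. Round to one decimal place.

Length n = 34. Scanning the sequence gives C=14, A=6, G=13, T=1.
G+C = 27, so %GC = 27/34 × 100 = 79.412%
Salt term: 16.6 × (-0.15) = -2.49
GC term: 0.41 × 79.412 = 32.559; length term: −500/34 = −14.706
Tm = 81.5 + (-2.49) + 32.559 − 14.706 = 96.863 → 96.9°C

96.9°C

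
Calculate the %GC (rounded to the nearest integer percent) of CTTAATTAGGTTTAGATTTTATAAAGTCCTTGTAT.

Base counts: A=10, C=3, G=5, T=17
G+C = 5 + 3 = 8 out of 35 bases
%GC = 8/35 × 100 = 22.86% ≈ 23%

23%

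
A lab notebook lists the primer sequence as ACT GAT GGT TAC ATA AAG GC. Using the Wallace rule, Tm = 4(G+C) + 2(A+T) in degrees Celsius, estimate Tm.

Base counts: T=5, A=7, G=5, C=3
AT pairs contribute 12, GC pairs contribute 8.
Tm = 4·8 + 2·12 = 32 + 24 = 56°C

56°C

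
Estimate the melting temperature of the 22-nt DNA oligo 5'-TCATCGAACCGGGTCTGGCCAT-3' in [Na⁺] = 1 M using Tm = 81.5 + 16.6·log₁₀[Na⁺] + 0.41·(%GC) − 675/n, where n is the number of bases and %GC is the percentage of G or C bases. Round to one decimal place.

Length n = 22. C=7, T=5, G=6, A=4
G+C = 13, so %GC = 13/22 × 100 = 59.091%
Salt term: 16.6 × (0) = 0
GC term: 0.41 × 59.091 = 24.227; length term: −675/22 = −30.682
Tm = 81.5 + (0) + 24.227 − 30.682 = 75.045 → 75.0°C

75.0°C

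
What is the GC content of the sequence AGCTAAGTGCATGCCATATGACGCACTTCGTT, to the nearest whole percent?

47%

C=8, G=7, A=8, T=9
G+C = 7 + 8 = 15 out of 32 bases
%GC = 15/32 × 100 = 46.88% ≈ 47%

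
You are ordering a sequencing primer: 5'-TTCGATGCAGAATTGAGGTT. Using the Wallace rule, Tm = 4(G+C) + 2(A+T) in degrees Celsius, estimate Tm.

56°C

Base counts: G=6, A=5, C=2, T=7
AT pairs contribute 12, GC pairs contribute 8.
Tm = 2(12) + 4(8) = 24 + 32 = 56°C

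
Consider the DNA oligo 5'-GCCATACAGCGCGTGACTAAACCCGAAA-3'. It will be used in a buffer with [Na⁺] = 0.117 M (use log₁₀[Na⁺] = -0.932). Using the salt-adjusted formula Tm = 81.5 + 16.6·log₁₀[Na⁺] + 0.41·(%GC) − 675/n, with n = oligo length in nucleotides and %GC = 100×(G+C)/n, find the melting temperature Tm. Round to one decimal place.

Length n = 28. A=10, T=3, G=6, C=9
G+C = 15, so %GC = 15/28 × 100 = 53.571%
Salt term: 16.6 × (-0.932) = -15.471
GC term: 0.41 × 53.571 = 21.964; length term: −675/28 = −24.107
Tm = 81.5 + (-15.471) + 21.964 − 24.107 = 63.886 → 63.9°C

63.9°C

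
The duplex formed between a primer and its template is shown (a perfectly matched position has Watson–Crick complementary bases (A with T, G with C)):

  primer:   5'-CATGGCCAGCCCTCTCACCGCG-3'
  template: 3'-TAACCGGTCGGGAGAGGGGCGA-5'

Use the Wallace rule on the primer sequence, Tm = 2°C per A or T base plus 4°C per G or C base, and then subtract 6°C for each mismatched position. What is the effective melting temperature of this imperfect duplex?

Primer base counts: A=3, T=3, G=5, C=11 → A+T=6, G+C=16
Perfect-match Tm = 2(6) + 4(16) = 12 + 64 = 76°C
Mismatches (positions where the bases are not complementary): 4 (at positions 1, 2, 17, 22)
Effective Tm = 76 − 4×6 = 76 − 24 = 52°C

52°C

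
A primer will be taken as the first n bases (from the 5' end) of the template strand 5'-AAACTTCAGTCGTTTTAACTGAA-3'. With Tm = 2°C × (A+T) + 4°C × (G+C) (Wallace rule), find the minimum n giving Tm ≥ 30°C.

n = 11

First 10 bases: AAACTTCAGT → Tm = 26°C (< 30°C)
First 11 bases: AAACTTCAGTC → Tm = 30°C (≥ 30°C)
Each additional base adds 2°C (A/T) or 4°C (G/C), so Tm is non-decreasing in n; n = 11 is the first length to reach 30°C.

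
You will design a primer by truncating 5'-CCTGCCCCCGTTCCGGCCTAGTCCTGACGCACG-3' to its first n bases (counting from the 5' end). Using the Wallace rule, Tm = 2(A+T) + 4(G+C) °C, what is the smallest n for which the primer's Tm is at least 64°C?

First 17 bases: CCTGCCCCCGTTCCGGC → Tm = 62°C (< 64°C)
First 18 bases: CCTGCCCCCGTTCCGGCC → Tm = 66°C (≥ 64°C)
Each additional base adds 2°C (A/T) or 4°C (G/C), so Tm is non-decreasing in n; n = 18 is the first length to reach 64°C.

n = 18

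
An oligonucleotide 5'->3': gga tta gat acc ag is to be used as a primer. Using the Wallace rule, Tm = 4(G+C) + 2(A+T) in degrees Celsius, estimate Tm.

40°C

A=5, T=3, G=4, C=2
A+T = 8, G+C = 6
Tm = 2×8 + 4×6 = 40°C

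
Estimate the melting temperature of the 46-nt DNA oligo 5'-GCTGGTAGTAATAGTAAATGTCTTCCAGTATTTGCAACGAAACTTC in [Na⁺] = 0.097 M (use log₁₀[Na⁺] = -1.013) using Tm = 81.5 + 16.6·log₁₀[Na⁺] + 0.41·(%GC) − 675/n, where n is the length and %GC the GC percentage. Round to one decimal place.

Length n = 46. Scanning the sequence gives T=15, C=8, G=9, A=14.
G+C = 17, so %GC = 17/46 × 100 = 36.957%
Salt term: 16.6 × (-1.013) = -16.816
GC term: 0.41 × 36.957 = 15.152; length term: −675/46 = −14.674
Tm = 81.5 + (-16.816) + 15.152 − 14.674 = 65.162 → 65.2°C

65.2°C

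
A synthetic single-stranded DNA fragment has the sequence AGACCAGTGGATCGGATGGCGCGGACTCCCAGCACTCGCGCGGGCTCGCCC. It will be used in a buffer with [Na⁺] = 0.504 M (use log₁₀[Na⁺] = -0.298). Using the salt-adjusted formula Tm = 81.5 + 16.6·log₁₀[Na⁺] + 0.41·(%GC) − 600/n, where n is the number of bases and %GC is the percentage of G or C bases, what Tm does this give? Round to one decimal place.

94.5°C

Length n = 51. Base counts: T=6, C=19, G=18, A=8
G+C = 37, so %GC = 37/51 × 100 = 72.549%
Salt term: 16.6 × (-0.298) = -4.947
GC term: 0.41 × 72.549 = 29.745; length term: −600/51 = −11.765
Tm = 81.5 + (-4.947) + 29.745 − 11.765 = 94.533 → 94.5°C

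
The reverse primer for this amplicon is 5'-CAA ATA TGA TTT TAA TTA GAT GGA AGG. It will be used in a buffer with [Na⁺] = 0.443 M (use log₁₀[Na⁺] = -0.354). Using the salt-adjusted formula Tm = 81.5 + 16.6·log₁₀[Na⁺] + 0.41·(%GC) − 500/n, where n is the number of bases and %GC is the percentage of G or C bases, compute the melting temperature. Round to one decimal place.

67.7°C

Length n = 27. G=6, T=9, C=1, A=11
G+C = 7, so %GC = 7/27 × 100 = 25.926%
Salt term: 16.6 × (-0.354) = -5.876
GC term: 0.41 × 25.926 = 10.63; length term: −500/27 = −18.519
Tm = 81.5 + (-5.876) + 10.63 − 18.519 = 67.735 → 67.7°C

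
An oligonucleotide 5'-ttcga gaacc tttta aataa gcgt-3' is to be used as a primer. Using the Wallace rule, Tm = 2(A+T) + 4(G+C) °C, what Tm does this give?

64°C

A=8, C=4, T=8, G=4
A+T = 16, G+C = 8
Tm = 4·8 + 2·16 = 32 + 32 = 64°C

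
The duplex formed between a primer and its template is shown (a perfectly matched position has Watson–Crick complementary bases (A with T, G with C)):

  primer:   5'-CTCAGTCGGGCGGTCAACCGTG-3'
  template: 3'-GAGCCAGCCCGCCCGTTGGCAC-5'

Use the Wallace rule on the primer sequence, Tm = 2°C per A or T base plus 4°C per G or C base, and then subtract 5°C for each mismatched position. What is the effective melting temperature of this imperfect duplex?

Primer base counts: A=3, T=4, G=8, C=7 → A+T=7, G+C=15
Perfect-match Tm = 2(7) + 4(15) = 14 + 60 = 74°C
Mismatches (positions where the bases are not complementary): 2 (at positions 4, 14)
Effective Tm = 74 − 2×5 = 74 − 10 = 64°C

64°C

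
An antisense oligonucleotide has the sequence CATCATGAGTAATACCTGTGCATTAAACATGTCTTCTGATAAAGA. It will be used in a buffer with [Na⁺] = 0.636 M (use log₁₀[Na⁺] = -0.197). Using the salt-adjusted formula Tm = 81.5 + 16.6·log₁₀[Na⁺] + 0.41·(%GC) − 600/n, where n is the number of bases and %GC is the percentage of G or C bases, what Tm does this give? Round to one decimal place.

78.6°C

Length n = 45. Base counts: G=7, C=8, A=16, T=14
G+C = 15, so %GC = 15/45 × 100 = 33.333%
Salt term: 16.6 × (-0.197) = -3.27
GC term: 0.41 × 33.333 = 13.667; length term: −600/45 = −13.333
Tm = 81.5 + (-3.27) + 13.667 − 13.333 = 78.564 → 78.6°C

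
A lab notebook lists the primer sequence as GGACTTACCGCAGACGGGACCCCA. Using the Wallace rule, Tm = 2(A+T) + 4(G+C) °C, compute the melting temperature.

Scanning the sequence gives T=2, C=9, G=7, A=6.
So N_AT = 8 and N_GC = 16.
Tm = 2×8 + 4×16 = 80°C

80°C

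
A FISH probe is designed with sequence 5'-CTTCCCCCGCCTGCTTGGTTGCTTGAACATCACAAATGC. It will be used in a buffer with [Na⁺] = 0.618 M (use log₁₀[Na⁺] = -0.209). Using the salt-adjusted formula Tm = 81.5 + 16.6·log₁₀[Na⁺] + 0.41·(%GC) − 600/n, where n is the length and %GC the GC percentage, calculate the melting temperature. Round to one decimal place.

84.7°C

Length n = 39. Counting bases: T=11, C=14, G=7, A=7
G+C = 21, so %GC = 21/39 × 100 = 53.846%
Salt term: 16.6 × (-0.209) = -3.469
GC term: 0.41 × 53.846 = 22.077; length term: −600/39 = −15.385
Tm = 81.5 + (-3.469) + 22.077 − 15.385 = 84.723 → 84.7°C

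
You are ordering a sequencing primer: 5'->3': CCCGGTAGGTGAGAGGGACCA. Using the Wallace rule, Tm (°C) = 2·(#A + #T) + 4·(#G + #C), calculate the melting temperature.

70°C

G=9, A=5, C=5, T=2
AT pairs contribute 7, GC pairs contribute 14.
Tm = 2(7) + 4(14) = 14 + 56 = 70°C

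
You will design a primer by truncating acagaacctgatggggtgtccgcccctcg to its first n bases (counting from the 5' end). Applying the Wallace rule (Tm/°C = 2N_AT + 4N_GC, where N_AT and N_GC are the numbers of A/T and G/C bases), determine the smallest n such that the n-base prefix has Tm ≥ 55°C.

n = 18

First 17 bases: ACAGAACCTGATGGGGT → Tm = 52°C (< 55°C)
First 18 bases: ACAGAACCTGATGGGGTG → Tm = 56°C (≥ 55°C)
Since every base adds ≥2°C, Tm only increases with n, so the threshold is first crossed at n = 18.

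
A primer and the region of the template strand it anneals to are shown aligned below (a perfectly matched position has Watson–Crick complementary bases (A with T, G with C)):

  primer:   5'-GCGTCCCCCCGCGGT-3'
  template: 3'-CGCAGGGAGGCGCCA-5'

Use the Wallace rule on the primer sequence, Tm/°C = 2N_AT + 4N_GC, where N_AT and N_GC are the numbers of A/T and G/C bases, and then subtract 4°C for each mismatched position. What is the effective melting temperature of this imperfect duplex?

52°C

Primer base counts: A=0, T=2, G=5, C=8 → A+T=2, G+C=13
Perfect-match Tm = 2(2) + 4(13) = 4 + 52 = 56°C
Mismatches (positions where the bases are not complementary): 1 (at position 8)
Effective Tm = 56 − 1×4 = 56 − 4 = 52°C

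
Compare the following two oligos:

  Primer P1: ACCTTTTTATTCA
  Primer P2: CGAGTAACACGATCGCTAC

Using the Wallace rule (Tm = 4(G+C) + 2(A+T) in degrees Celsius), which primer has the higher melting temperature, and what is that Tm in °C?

Primer P2, 58°C

Primer P1: A+T=10, G+C=3 → Tm = 2(10)+4(3) = 32°C
Primer P2: A+T=9, G+C=10 → Tm = 2(9)+4(10) = 58°C
32°C vs 58°C → primer P2 is higher.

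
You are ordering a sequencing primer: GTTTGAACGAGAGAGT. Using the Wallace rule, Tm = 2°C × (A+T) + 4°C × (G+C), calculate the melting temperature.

46°C

Counting bases: C=1, T=4, G=6, A=5
A+T = 9, G+C = 7
Tm = 2(9) + 4(7) = 18 + 28 = 46°C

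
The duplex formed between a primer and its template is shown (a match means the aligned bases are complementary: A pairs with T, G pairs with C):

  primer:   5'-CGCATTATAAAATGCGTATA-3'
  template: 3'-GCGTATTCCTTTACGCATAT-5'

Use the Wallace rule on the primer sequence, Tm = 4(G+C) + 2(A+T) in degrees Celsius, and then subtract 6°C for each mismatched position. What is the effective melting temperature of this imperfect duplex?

Primer base counts: A=8, T=6, G=3, C=3 → A+T=14, G+C=6
Perfect-match Tm = 2(14) + 4(6) = 28 + 24 = 52°C
Mismatches (positions where the bases are not complementary): 3 (at positions 6, 8, 9)
Effective Tm = 52 − 3×6 = 52 − 18 = 34°C

34°C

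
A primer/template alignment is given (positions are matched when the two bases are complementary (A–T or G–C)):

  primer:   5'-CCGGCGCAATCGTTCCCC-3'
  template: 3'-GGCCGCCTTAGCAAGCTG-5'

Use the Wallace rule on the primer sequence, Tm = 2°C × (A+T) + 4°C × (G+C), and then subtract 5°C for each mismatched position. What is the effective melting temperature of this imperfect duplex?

47°C

Primer base counts: A=2, T=3, G=4, C=9 → A+T=5, G+C=13
Perfect-match Tm = 2(5) + 4(13) = 10 + 52 = 62°C
Mismatches (positions where the bases are not complementary): 3 (at positions 7, 16, 17)
Effective Tm = 62 − 3×5 = 62 − 15 = 47°C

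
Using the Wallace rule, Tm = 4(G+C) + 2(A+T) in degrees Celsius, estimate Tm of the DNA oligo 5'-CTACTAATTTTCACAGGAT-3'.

50°C

Scanning the sequence gives G=2, C=4, T=7, A=6.
AT pairs contribute 13, GC pairs contribute 6.
Tm = 2(13) + 4(6) = 26 + 24 = 50°C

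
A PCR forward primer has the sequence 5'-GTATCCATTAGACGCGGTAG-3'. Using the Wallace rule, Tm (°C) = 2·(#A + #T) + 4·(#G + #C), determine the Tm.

Counting bases: A=5, C=4, T=5, G=6
So N_AT = 10 and N_GC = 10.
Tm = 2×10 + 4×10 = 60°C

60°C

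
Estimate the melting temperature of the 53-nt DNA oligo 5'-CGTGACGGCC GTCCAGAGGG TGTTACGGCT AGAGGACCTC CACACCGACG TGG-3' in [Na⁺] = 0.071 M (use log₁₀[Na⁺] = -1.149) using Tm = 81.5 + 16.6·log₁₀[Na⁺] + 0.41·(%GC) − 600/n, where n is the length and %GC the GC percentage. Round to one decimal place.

78.2°C

Length n = 53. A=10, G=19, T=8, C=16
G+C = 35, so %GC = 35/53 × 100 = 66.038%
Salt term: 16.6 × (-1.149) = -19.073
GC term: 0.41 × 66.038 = 27.076; length term: −600/53 = −11.321
Tm = 81.5 + (-19.073) + 27.076 − 11.321 = 78.182 → 78.2°C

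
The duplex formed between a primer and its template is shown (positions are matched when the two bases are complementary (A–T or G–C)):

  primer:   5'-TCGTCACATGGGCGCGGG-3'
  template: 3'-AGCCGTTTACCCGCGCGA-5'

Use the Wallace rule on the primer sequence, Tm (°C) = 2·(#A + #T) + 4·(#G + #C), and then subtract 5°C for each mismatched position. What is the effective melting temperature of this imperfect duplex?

42°C

Primer base counts: A=2, T=3, G=8, C=5 → A+T=5, G+C=13
Perfect-match Tm = 2(5) + 4(13) = 10 + 52 = 62°C
Mismatches (positions where the bases are not complementary): 4 (at positions 4, 7, 17, 18)
Effective Tm = 62 − 4×5 = 62 − 20 = 42°C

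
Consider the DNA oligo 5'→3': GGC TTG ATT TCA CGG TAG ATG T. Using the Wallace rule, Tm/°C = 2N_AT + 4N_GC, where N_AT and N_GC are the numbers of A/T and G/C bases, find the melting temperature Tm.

G=7, T=8, A=4, C=3
A+T = 12, G+C = 10
Tm = 2(12) + 4(10) = 24 + 40 = 64°C

64°C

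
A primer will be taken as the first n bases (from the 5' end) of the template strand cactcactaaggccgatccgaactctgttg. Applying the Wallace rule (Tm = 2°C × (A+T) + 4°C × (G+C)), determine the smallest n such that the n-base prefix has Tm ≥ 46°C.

n = 15

First 14 bases: CACTCACTAAGGCC → Tm = 44°C (< 46°C)
First 15 bases: CACTCACTAAGGCCG → Tm = 48°C (≥ 46°C)
Each additional base adds 2°C (A/T) or 4°C (G/C), so Tm is non-decreasing in n; n = 15 is the first length to reach 46°C.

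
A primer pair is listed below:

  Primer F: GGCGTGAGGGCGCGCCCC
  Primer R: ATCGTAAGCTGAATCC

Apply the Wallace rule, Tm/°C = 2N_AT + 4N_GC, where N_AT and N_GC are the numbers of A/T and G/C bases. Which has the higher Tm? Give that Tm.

Primer F: A+T=2, G+C=16 → Tm = 2(2)+4(16) = 68°C
Primer R: A+T=9, G+C=7 → Tm = 2(9)+4(7) = 46°C
68°C vs 46°C → primer F is higher.

Primer F, 68°C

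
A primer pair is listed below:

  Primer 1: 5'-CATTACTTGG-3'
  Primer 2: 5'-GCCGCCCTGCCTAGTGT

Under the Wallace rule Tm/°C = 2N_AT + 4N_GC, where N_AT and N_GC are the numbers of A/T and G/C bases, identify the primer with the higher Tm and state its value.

Primer 2, 58°C

Primer 1: A+T=6, G+C=4 → Tm = 2(6)+4(4) = 28°C
Primer 2: A+T=5, G+C=12 → Tm = 2(5)+4(12) = 58°C
28°C vs 58°C → primer 2 is higher.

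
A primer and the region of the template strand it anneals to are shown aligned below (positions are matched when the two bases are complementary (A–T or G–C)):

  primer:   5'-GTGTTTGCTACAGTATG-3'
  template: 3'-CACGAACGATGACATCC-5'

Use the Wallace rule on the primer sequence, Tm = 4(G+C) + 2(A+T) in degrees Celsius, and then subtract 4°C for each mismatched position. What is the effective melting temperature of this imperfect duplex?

Primer base counts: A=3, T=7, G=5, C=2 → A+T=10, G+C=7
Perfect-match Tm = 2(10) + 4(7) = 20 + 28 = 48°C
Mismatches (positions where the bases are not complementary): 3 (at positions 4, 12, 16)
Effective Tm = 48 − 3×4 = 48 − 12 = 36°C

36°C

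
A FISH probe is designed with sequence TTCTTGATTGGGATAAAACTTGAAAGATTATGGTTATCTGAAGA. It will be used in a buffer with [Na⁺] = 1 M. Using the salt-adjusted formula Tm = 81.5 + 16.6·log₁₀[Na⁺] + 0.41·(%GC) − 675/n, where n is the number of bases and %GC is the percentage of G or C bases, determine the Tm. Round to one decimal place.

Length n = 44. A=15, C=3, T=16, G=10
G+C = 13, so %GC = 13/44 × 100 = 29.545%
Salt term: 16.6 × (0) = 0
GC term: 0.41 × 29.545 = 12.113; length term: −675/44 = −15.341
Tm = 81.5 + (0) + 12.113 − 15.341 = 78.272 → 78.3°C

78.3°C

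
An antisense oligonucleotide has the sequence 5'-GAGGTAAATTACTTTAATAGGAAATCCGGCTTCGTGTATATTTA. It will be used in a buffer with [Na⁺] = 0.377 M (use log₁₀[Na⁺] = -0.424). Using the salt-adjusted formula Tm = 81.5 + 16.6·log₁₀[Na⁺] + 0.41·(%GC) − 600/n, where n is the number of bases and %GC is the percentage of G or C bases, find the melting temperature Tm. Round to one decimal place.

73.9°C

Length n = 44. Counting bases: A=14, G=9, T=16, C=5
G+C = 14, so %GC = 14/44 × 100 = 31.818%
Salt term: 16.6 × (-0.424) = -7.038
GC term: 0.41 × 31.818 = 13.045; length term: −600/44 = −13.636
Tm = 81.5 + (-7.038) + 13.045 − 13.636 = 73.871 → 73.9°C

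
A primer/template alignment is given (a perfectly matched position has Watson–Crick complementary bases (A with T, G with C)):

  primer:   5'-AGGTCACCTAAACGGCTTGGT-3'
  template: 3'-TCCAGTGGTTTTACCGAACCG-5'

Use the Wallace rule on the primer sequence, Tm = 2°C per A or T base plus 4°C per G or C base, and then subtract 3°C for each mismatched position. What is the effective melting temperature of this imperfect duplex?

55°C

Primer base counts: A=5, T=5, G=6, C=5 → A+T=10, G+C=11
Perfect-match Tm = 2(10) + 4(11) = 20 + 44 = 64°C
Mismatches (positions where the bases are not complementary): 3 (at positions 9, 13, 21)
Effective Tm = 64 − 3×3 = 64 − 9 = 55°C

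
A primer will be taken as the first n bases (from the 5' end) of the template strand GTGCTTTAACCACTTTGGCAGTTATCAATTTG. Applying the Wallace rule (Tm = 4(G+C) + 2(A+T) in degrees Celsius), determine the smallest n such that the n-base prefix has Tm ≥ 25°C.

First 9 bases: GTGCTTTAA → Tm = 24°C (< 25°C)
First 10 bases: GTGCTTTAAC → Tm = 28°C (≥ 25°C)
Each additional base adds 2°C (A/T) or 4°C (G/C), so Tm is non-decreasing in n; n = 10 is the first length to reach 25°C.

n = 10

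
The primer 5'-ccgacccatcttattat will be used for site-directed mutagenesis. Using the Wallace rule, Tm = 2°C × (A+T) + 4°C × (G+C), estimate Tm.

48°C

Counting bases: G=1, T=6, C=6, A=4
AT pairs contribute 10, GC pairs contribute 7.
Tm = 2×10 + 4×7 = 48°C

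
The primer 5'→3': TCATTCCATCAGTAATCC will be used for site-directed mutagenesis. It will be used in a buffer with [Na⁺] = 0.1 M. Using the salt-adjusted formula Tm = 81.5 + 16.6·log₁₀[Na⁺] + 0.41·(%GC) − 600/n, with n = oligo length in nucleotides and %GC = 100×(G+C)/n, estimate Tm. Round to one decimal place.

Length n = 18. Base counts: G=1, A=5, T=6, C=6
G+C = 7, so %GC = 7/18 × 100 = 38.889%
Salt term: 16.6 × (-1) = -16.6
GC term: 0.41 × 38.889 = 15.944; length term: −600/18 = −33.333
Tm = 81.5 + (-16.6) + 15.944 − 33.333 = 47.511 → 47.5°C

47.5°C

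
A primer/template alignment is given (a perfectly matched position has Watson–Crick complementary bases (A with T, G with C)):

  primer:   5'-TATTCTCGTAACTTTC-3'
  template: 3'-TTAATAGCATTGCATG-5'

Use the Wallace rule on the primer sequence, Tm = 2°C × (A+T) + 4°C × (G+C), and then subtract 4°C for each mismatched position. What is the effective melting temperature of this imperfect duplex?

Primer base counts: A=3, T=8, G=1, C=4 → A+T=11, G+C=5
Perfect-match Tm = 2(11) + 4(5) = 22 + 20 = 42°C
Mismatches (positions where the bases are not complementary): 4 (at positions 1, 5, 13, 15)
Effective Tm = 42 − 4×4 = 42 − 16 = 26°C

26°C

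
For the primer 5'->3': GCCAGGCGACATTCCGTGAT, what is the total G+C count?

Base counts: C=6, T=4, A=4, G=6
G+C = 6 + 6 = 12

12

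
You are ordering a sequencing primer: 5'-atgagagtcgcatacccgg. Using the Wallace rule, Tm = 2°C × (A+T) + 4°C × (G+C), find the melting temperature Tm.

60°C

C=5, A=5, T=3, G=6
So N_AT = 8 and N_GC = 11.
Tm = 2×8 + 4×11 = 60°C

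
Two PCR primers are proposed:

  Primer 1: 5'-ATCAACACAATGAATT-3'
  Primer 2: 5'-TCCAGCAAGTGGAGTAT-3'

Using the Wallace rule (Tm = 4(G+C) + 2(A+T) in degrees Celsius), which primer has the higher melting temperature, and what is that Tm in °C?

Primer 1: A+T=12, G+C=4 → Tm = 2(12)+4(4) = 40°C
Primer 2: A+T=9, G+C=8 → Tm = 2(9)+4(8) = 50°C
40°C vs 50°C → primer 2 is higher.

Primer 2, 50°C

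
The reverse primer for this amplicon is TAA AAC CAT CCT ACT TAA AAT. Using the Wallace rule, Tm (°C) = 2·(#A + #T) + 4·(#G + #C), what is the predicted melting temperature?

52°C

Base counts: T=6, C=5, G=0, A=10
A+T = 16, G+C = 5
Tm = 4·5 + 2·16 = 20 + 32 = 52°C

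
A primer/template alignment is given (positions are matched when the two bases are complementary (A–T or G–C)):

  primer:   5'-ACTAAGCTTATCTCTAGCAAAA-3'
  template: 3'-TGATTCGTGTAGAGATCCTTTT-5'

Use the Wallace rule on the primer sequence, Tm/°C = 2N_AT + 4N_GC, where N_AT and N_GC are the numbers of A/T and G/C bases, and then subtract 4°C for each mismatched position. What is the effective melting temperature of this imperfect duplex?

46°C

Primer base counts: A=9, T=6, G=2, C=5 → A+T=15, G+C=7
Perfect-match Tm = 2(15) + 4(7) = 30 + 28 = 58°C
Mismatches (positions where the bases are not complementary): 3 (at positions 8, 9, 18)
Effective Tm = 58 − 3×4 = 58 − 12 = 46°C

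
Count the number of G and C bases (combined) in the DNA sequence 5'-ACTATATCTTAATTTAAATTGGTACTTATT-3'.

5

Counting bases: T=15, C=3, A=10, G=2
Total G or C: 2 + 3 = 5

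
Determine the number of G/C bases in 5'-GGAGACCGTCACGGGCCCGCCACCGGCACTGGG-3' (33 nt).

C=13, T=2, A=5, G=13
G+C = 13 + 13 = 26

26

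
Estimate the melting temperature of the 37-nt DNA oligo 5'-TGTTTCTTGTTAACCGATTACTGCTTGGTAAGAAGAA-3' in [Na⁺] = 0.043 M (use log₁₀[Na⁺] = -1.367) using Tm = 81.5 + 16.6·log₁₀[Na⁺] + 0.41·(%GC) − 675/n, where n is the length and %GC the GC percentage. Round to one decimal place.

55.0°C

Length n = 37. C=5, A=10, T=14, G=8
G+C = 13, so %GC = 13/37 × 100 = 35.135%
Salt term: 16.6 × (-1.367) = -22.692
GC term: 0.41 × 35.135 = 14.405; length term: −675/37 = −18.243
Tm = 81.5 + (-22.692) + 14.405 − 18.243 = 54.97 → 55.0°C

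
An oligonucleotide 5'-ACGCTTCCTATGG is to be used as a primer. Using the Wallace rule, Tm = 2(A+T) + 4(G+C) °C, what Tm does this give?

T=4, C=4, G=3, A=2
AT pairs contribute 6, GC pairs contribute 7.
Tm = 2(6) + 4(7) = 12 + 28 = 40°C

40°C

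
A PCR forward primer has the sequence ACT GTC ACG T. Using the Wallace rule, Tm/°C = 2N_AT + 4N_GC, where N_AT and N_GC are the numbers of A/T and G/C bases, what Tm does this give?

30°C

Scanning the sequence gives G=2, A=2, T=3, C=3.
A+T = 5, G+C = 5
Tm = 2(5) + 4(5) = 10 + 20 = 30°C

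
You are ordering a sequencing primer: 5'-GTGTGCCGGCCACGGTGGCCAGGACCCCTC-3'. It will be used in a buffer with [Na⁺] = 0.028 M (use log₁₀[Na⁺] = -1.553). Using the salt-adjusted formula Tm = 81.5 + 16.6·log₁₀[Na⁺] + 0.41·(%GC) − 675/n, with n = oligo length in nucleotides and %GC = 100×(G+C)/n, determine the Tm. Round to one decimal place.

Length n = 30. Counting bases: A=3, C=12, G=11, T=4
G+C = 23, so %GC = 23/30 × 100 = 76.667%
Salt term: 16.6 × (-1.553) = -25.78
GC term: 0.41 × 76.667 = 31.433; length term: −675/30 = −22.5
Tm = 81.5 + (-25.78) + 31.433 − 22.5 = 64.653 → 64.7°C

64.7°C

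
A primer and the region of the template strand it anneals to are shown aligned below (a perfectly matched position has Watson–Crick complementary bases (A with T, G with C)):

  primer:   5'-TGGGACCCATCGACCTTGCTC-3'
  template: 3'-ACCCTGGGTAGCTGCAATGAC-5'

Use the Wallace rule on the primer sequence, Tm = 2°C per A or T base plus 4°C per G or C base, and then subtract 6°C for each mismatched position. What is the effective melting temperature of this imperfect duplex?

Primer base counts: A=3, T=5, G=5, C=8 → A+T=8, G+C=13
Perfect-match Tm = 2(8) + 4(13) = 16 + 52 = 68°C
Mismatches (positions where the bases are not complementary): 3 (at positions 15, 18, 21)
Effective Tm = 68 − 3×6 = 68 − 18 = 50°C

50°C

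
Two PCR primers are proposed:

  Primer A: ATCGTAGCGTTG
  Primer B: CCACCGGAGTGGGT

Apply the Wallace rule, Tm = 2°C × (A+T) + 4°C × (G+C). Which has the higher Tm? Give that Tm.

Primer B, 48°C

Primer A: A+T=6, G+C=6 → Tm = 2(6)+4(6) = 36°C
Primer B: A+T=4, G+C=10 → Tm = 2(4)+4(10) = 48°C
36°C vs 48°C → primer B is higher.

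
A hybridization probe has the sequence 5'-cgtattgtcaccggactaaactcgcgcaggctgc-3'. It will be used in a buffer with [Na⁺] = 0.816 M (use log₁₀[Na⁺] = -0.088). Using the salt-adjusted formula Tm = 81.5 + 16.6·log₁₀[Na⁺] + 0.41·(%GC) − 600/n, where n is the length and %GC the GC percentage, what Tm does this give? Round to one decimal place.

Length n = 34. Base counts: A=7, T=7, C=11, G=9
G+C = 20, so %GC = 20/34 × 100 = 58.824%
Salt term: 16.6 × (-0.088) = -1.461
GC term: 0.41 × 58.824 = 24.118; length term: −600/34 = −17.647
Tm = 81.5 + (-1.461) + 24.118 − 17.647 = 86.51 → 86.5°C

86.5°C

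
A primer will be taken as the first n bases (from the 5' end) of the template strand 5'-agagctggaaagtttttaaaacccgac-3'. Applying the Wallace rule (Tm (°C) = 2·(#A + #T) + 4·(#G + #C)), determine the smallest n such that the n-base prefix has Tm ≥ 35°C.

First 11 bases: AGAGCTGGAAA → Tm = 32°C (< 35°C)
First 12 bases: AGAGCTGGAAAG → Tm = 36°C (≥ 35°C)
Each additional base adds 2°C (A/T) or 4°C (G/C), so Tm is non-decreasing in n; n = 12 is the first length to reach 35°C.

n = 12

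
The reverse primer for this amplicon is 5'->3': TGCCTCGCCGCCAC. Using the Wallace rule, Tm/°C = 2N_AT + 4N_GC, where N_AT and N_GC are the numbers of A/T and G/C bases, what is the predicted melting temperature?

50°C

Base counts: G=3, A=1, C=8, T=2
A+T = 3, G+C = 11
Tm = 2(3) + 4(11) = 6 + 44 = 50°C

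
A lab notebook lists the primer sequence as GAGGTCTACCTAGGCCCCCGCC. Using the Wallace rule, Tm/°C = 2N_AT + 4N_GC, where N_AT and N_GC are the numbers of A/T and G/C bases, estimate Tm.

76°C

Base counts: A=3, C=10, G=6, T=3
AT pairs contribute 6, GC pairs contribute 16.
Tm = 2(6) + 4(16) = 12 + 64 = 76°C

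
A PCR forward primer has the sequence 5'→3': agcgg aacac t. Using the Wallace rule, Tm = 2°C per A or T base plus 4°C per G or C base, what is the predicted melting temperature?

Scanning the sequence gives A=4, G=3, T=1, C=3.
AT pairs contribute 5, GC pairs contribute 6.
Tm = 4·6 + 2·5 = 24 + 10 = 34°C

34°C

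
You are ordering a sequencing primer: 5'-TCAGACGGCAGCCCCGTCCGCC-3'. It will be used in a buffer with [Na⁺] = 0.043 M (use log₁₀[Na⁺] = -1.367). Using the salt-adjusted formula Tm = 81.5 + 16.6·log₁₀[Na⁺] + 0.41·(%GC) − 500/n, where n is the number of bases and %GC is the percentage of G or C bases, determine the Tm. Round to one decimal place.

Length n = 22. Scanning the sequence gives G=6, T=2, A=3, C=11.
G+C = 17, so %GC = 17/22 × 100 = 77.273%
Salt term: 16.6 × (-1.367) = -22.692
GC term: 0.41 × 77.273 = 31.682; length term: −500/22 = −22.727
Tm = 81.5 + (-22.692) + 31.682 − 22.727 = 67.763 → 67.8°C

67.8°C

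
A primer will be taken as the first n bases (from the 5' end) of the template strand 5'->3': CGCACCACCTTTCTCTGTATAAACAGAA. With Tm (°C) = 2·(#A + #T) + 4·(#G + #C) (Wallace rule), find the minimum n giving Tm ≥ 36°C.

First 10 bases: CGCACCACCT → Tm = 34°C (< 36°C)
First 11 bases: CGCACCACCTT → Tm = 36°C (≥ 36°C)
Each additional base adds 2°C (A/T) or 4°C (G/C), so Tm is non-decreasing in n; n = 11 is the first length to reach 36°C.

n = 11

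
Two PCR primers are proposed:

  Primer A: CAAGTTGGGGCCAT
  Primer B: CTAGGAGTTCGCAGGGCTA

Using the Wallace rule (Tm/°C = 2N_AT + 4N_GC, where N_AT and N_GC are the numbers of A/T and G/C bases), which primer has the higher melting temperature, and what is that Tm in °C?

Primer A: A+T=6, G+C=8 → Tm = 2(6)+4(8) = 44°C
Primer B: A+T=8, G+C=11 → Tm = 2(8)+4(11) = 60°C
44°C vs 60°C → primer B is higher.

Primer B, 60°C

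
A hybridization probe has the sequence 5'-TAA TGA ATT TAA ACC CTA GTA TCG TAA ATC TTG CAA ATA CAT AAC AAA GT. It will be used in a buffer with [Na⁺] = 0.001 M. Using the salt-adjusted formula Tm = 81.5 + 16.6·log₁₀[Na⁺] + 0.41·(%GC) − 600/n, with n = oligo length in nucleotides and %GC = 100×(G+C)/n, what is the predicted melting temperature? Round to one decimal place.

Length n = 50. T=15, G=5, C=8, A=22
G+C = 13, so %GC = 13/50 × 100 = 26%
Salt term: 16.6 × (-3) = -49.8
GC term: 0.41 × 26 = 10.66; length term: −600/50 = −12
Tm = 81.5 + (-49.8) + 10.66 − 12 = 30.36 → 30.4°C

30.4°C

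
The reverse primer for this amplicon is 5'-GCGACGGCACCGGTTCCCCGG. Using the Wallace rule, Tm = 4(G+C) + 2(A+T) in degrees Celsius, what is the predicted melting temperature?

76°C

T=2, A=2, C=9, G=8
A+T = 4, G+C = 17
Tm = 2(4) + 4(17) = 8 + 68 = 76°C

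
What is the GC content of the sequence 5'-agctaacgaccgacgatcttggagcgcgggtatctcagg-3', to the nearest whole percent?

G=13, C=10, A=9, T=7
G+C = 13 + 10 = 23 out of 39 bases
%GC = 23/39 × 100 = 58.97% ≈ 59%

59%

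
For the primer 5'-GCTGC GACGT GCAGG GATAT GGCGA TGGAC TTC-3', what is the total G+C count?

20

Counting bases: A=6, G=13, C=7, T=7
Total G or C: 13 + 7 = 20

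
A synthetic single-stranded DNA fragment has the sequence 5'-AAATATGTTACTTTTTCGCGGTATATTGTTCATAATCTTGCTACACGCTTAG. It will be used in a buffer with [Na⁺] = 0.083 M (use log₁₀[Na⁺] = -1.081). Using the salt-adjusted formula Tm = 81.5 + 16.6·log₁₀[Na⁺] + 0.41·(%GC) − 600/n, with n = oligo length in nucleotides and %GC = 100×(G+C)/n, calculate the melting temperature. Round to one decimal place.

65.4°C

Length n = 52. Counting bases: A=13, C=9, T=22, G=8
G+C = 17, so %GC = 17/52 × 100 = 32.692%
Salt term: 16.6 × (-1.081) = -17.945
GC term: 0.41 × 32.692 = 13.404; length term: −600/52 = −11.538
Tm = 81.5 + (-17.945) + 13.404 − 11.538 = 65.421 → 65.4°C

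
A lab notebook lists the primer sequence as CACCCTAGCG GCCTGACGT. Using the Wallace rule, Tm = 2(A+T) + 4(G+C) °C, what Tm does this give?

T=3, G=5, A=3, C=8
So N_AT = 6 and N_GC = 13.
Tm = 4·13 + 2·6 = 52 + 12 = 64°C

64°C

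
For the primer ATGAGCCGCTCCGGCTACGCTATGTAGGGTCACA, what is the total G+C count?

Counting bases: T=7, G=10, C=10, A=7
Total G or C: 10 + 10 = 20

20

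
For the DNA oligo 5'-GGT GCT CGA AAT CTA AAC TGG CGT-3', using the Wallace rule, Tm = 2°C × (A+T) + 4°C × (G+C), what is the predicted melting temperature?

72°C

C=5, G=7, A=6, T=6
So N_AT = 12 and N_GC = 12.
Tm = 2(12) + 4(12) = 24 + 48 = 72°C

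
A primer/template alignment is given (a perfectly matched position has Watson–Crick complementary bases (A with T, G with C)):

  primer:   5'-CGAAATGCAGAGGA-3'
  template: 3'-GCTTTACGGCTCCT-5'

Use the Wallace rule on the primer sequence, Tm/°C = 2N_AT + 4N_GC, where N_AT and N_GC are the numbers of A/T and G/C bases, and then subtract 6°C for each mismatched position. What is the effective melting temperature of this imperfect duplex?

36°C

Primer base counts: A=6, T=1, G=5, C=2 → A+T=7, G+C=7
Perfect-match Tm = 2(7) + 4(7) = 14 + 28 = 42°C
Mismatches (positions where the bases are not complementary): 1 (at position 9)
Effective Tm = 42 − 1×6 = 42 − 6 = 36°C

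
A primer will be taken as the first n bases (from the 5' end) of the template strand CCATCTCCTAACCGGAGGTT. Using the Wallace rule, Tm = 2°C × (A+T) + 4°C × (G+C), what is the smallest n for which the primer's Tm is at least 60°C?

n = 19

First 18 bases: CCATCTCCTAACCGGAGG → Tm = 58°C (< 60°C)
First 19 bases: CCATCTCCTAACCGGAGGT → Tm = 60°C (≥ 60°C)
Since every base adds ≥2°C, Tm only increases with n, so the threshold is first crossed at n = 19.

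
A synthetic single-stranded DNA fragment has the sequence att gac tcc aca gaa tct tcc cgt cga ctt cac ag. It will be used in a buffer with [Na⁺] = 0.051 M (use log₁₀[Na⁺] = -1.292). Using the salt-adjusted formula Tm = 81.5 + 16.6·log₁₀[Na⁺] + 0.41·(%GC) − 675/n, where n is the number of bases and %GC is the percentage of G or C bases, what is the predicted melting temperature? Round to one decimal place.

60.7°C

Length n = 35. Base counts: C=12, T=9, G=5, A=9
G+C = 17, so %GC = 17/35 × 100 = 48.571%
Salt term: 16.6 × (-1.292) = -21.447
GC term: 0.41 × 48.571 = 19.914; length term: −675/35 = −19.286
Tm = 81.5 + (-21.447) + 19.914 − 19.286 = 60.681 → 60.7°C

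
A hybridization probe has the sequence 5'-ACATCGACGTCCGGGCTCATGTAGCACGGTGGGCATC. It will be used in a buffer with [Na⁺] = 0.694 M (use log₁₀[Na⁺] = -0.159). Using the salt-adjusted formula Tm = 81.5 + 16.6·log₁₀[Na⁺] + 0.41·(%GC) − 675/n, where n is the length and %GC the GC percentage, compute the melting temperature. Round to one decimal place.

Length n = 37. Counting bases: A=7, G=12, T=7, C=11
G+C = 23, so %GC = 23/37 × 100 = 62.162%
Salt term: 16.6 × (-0.159) = -2.639
GC term: 0.41 × 62.162 = 25.486; length term: −675/37 = −18.243
Tm = 81.5 + (-2.639) + 25.486 − 18.243 = 86.104 → 86.1°C

86.1°C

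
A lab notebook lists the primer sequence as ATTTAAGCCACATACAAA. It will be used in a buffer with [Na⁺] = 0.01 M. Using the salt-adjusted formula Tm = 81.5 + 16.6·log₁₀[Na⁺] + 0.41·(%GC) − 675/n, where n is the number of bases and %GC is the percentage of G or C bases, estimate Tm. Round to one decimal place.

Length n = 18. Scanning the sequence gives A=9, C=4, T=4, G=1.
G+C = 5, so %GC = 5/18 × 100 = 27.778%
Salt term: 16.6 × (-2) = -33.2
GC term: 0.41 × 27.778 = 11.389; length term: −675/18 = −37.5
Tm = 81.5 + (-33.2) + 11.389 − 37.5 = 22.189 → 22.2°C

22.2°C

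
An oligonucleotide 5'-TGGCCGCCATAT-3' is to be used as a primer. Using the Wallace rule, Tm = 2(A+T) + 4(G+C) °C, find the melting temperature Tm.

38°C

C=4, G=3, T=3, A=2
AT pairs contribute 5, GC pairs contribute 7.
Tm = 2(5) + 4(7) = 10 + 28 = 38°C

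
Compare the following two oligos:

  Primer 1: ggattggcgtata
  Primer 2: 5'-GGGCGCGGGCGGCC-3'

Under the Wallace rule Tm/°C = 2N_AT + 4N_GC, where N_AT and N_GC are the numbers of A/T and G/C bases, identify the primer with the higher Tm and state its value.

Primer 2, 56°C

Primer 1: A+T=7, G+C=6 → Tm = 2(7)+4(6) = 38°C
Primer 2: A+T=0, G+C=14 → Tm = 2(0)+4(14) = 56°C
38°C vs 56°C → primer 2 is higher.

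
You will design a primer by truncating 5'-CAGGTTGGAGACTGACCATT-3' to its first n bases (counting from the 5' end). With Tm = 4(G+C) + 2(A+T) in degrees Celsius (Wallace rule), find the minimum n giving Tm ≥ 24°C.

n = 8

First 7 bases: CAGGTTG → Tm = 22°C (< 24°C)
First 8 bases: CAGGTTGG → Tm = 26°C (≥ 24°C)
Since every base adds ≥2°C, Tm only increases with n, so the threshold is first crossed at n = 8.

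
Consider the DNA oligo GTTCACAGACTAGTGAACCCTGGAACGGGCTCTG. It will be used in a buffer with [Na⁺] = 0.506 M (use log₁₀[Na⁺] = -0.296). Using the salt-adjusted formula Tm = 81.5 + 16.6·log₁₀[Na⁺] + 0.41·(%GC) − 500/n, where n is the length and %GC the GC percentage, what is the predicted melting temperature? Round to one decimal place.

84.8°C

Length n = 34. Counting bases: C=9, T=7, G=10, A=8
G+C = 19, so %GC = 19/34 × 100 = 55.882%
Salt term: 16.6 × (-0.296) = -4.914
GC term: 0.41 × 55.882 = 22.912; length term: −500/34 = −14.706
Tm = 81.5 + (-4.914) + 22.912 − 14.706 = 84.792 → 84.8°C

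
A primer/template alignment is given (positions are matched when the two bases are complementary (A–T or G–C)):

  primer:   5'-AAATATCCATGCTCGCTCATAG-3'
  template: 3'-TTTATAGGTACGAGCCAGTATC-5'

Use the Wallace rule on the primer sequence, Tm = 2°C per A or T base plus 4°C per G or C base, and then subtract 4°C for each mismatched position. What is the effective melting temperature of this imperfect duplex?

Primer base counts: A=7, T=6, G=3, C=6 → A+T=13, G+C=9
Perfect-match Tm = 2(13) + 4(9) = 26 + 36 = 62°C
Mismatches (positions where the bases are not complementary): 1 (at position 16)
Effective Tm = 62 − 1×4 = 62 − 4 = 58°C

58°C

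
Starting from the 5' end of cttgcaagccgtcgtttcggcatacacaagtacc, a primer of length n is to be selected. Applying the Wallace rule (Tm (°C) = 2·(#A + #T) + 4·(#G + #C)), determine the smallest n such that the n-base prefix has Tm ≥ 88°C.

n = 29

First 28 bases: CTTGCAAGCCGTCGTTTCGGCATACACA → Tm = 86°C (< 88°C)
First 29 bases: CTTGCAAGCCGTCGTTTCGGCATACACAA → Tm = 88°C (≥ 88°C)
Each additional base adds 2°C (A/T) or 4°C (G/C), so Tm is non-decreasing in n; n = 29 is the first length to reach 88°C.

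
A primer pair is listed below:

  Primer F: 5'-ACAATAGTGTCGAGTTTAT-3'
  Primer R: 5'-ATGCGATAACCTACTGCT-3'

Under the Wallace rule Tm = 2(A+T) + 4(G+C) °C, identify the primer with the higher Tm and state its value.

Primer F: A+T=13, G+C=6 → Tm = 2(13)+4(6) = 50°C
Primer R: A+T=10, G+C=8 → Tm = 2(10)+4(8) = 52°C
50°C vs 52°C → primer R is higher.

Primer R, 52°C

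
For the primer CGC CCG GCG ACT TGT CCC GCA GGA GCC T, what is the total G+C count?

21

Counting bases: C=12, T=4, G=9, A=3
G+C = 9 + 12 = 21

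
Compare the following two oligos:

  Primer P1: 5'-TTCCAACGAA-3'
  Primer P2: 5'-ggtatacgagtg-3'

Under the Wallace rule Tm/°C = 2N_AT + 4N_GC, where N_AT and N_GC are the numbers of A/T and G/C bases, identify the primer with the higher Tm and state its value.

Primer P1: A+T=6, G+C=4 → Tm = 2(6)+4(4) = 28°C
Primer P2: A+T=6, G+C=6 → Tm = 2(6)+4(6) = 36°C
28°C vs 36°C → primer P2 is higher.

Primer P2, 36°C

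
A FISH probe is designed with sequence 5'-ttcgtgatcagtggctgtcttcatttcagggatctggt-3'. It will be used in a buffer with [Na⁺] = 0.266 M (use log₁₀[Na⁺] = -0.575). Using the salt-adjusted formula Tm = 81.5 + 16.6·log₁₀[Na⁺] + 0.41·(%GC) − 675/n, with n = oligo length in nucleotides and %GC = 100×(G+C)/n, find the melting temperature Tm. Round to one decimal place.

73.6°C

Length n = 38. C=7, T=15, G=11, A=5
G+C = 18, so %GC = 18/38 × 100 = 47.368%
Salt term: 16.6 × (-0.575) = -9.545
GC term: 0.41 × 47.368 = 19.421; length term: −675/38 = −17.763
Tm = 81.5 + (-9.545) + 19.421 − 17.763 = 73.613 → 73.6°C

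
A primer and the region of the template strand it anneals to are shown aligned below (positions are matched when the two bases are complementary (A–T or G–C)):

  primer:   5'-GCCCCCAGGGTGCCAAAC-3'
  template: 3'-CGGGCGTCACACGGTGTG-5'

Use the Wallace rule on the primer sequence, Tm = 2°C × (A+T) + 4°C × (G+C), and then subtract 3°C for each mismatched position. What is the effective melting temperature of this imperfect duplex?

53°C

Primer base counts: A=4, T=1, G=5, C=8 → A+T=5, G+C=13
Perfect-match Tm = 2(5) + 4(13) = 10 + 52 = 62°C
Mismatches (positions where the bases are not complementary): 3 (at positions 5, 9, 16)
Effective Tm = 62 − 3×3 = 62 − 9 = 53°C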